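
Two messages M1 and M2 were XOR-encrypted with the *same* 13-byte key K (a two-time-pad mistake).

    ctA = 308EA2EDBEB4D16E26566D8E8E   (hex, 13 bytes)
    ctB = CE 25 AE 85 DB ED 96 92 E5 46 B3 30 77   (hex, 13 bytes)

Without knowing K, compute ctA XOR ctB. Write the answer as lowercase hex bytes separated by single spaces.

fe ab 0c 68 65 59 47 fc c3 10 de be f9

ctA ⊕ ctB = (M1 ⊕ K) ⊕ (M2 ⊕ K) = M1 ⊕ M2 — the shared key cancels under XOR.
byte 0: 00110000 XOR 11001110 = 11111110
byte 1: 10001110 XOR 00100101 = 10101011
byte 2: 10100010 XOR 10101110 = 00001100
byte 3: 11101101 XOR 10000101 = 01101000
byte 4: 10111110 XOR 11011011 = 01100101
byte 5: 10110100 XOR 11101101 = 01011001
byte 6: 11010001 XOR 10010110 = 01000111
byte 7: 01101110 XOR 10010010 = 11111100
byte 8: 00100110 XOR 11100101 = 11000011
byte 9: 01010110 XOR 01000110 = 00010000
byte 10: 01101101 XOR 10110011 = 11011110
byte 11: 10001110 XOR 00110000 = 10111110
byte 12: 10001110 XOR 01110111 = 11111001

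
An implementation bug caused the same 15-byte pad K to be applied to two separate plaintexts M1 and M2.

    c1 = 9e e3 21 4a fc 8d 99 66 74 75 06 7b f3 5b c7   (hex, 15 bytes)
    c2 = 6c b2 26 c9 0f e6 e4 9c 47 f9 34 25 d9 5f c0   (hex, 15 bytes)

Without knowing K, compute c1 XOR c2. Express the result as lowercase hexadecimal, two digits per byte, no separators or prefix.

c1 ⊕ c2 = (M1 ⊕ K) ⊕ (M2 ⊕ K) = M1 ⊕ M2 — the shared key cancels under XOR.
byte 0: 9e ^ 6c = f2
byte 1: e3 ^ b2 = 51
byte 2: 21 ^ 26 = 07
byte 3: 4a ^ c9 = 83
byte 4: fc ^ 0f = f3
byte 5: 8d ^ e6 = 6b
byte 6: 99 ^ e4 = 7d
byte 7: 66 ^ 9c = fa
byte 8: 74 ^ 47 = 33
byte 9: 75 ^ f9 = 8c
byte 10: 06 ^ 34 = 32
byte 11: 7b ^ 25 = 5e
byte 12: f3 ^ d9 = 2a
byte 13: 5b ^ 5f = 04
byte 14: c7 ^ c0 = 07

f2510783f36b7dfa338c325e2a0407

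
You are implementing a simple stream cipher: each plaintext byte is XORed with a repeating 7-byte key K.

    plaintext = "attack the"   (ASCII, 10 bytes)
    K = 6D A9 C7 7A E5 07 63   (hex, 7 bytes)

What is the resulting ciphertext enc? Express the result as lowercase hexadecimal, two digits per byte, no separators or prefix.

0cddb31b866c4319c1a2

The 7-byte key repeats, so the effective keystream is 6d a9 c7 7a e5 07 63 6d a9 c7.
byte 0: 61 ⊕ 6d = 0c
byte 1: 74 ⊕ a9 = dd
byte 2: 74 ⊕ c7 = b3
byte 3: 61 ⊕ 7a = 1b
byte 4: 63 ⊕ e5 = 86
byte 5: 6b ⊕ 07 = 6c
byte 6: 20 ⊕ 63 = 43
byte 7: 74 ⊕ 6d = 19
byte 8: 68 ⊕ a9 = c1
byte 9: 65 ⊕ c7 = a2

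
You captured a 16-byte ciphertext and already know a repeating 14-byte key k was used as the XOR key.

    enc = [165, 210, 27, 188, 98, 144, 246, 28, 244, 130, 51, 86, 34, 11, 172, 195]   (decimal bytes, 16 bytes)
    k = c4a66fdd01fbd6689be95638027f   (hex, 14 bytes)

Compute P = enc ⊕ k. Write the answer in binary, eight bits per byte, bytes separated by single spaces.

01100001 01110100 01110100 01100001 01100011 01101011 00100000 01110100 01101111 01101011 01100101 01101110 00100000 01110100 01101000 01100101

The 14-byte key repeats, so the effective keystream is c4 a6 6f dd 01 fb d6 68 9b e9 56 38 02 7f c4 a6.
byte 0: a5 ⊕ c4 = 61
byte 1: d2 ⊕ a6 = 74
byte 2: 1b ⊕ 6f = 74
byte 3: bc ⊕ dd = 61
byte 4: 62 ⊕ 01 = 63
byte 5: 90 ⊕ fb = 6b
byte 6: f6 ⊕ d6 = 20
byte 7: 1c ⊕ 68 = 74
byte 8: f4 ⊕ 9b = 6f
byte 9: 82 ⊕ e9 = 6b
byte 10: 33 ⊕ 56 = 65
byte 11: 56 ⊕ 38 = 6e
byte 12: 22 ⊕ 02 = 20
byte 13: 0b ⊕ 7f = 74
byte 14: ac ⊕ c4 = 68
byte 15: c3 ⊕ a6 = 65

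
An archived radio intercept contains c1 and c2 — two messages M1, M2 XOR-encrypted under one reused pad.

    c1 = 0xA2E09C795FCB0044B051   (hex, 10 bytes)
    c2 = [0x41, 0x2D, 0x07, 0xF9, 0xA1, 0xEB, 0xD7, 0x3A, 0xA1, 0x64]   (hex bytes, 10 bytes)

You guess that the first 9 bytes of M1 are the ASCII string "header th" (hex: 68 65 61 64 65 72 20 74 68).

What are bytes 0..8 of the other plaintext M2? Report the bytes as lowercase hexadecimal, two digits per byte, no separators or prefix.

First, c1 ⊕ c2 = (M1 ⊕ K) ⊕ (M2 ⊕ K) = M1 ⊕ M2, so the key drops out. Then M2 = (M1 ⊕ M2) ⊕ M1 over the first 9 bytes.
byte 0: (a2 XOR 41) XOR 68 = e3 XOR 68 = 8b
byte 1: (e0 XOR 2d) XOR 65 = cd XOR 65 = a8
byte 2: (9c XOR 07) XOR 61 = 9b XOR 61 = fa
byte 3: (79 XOR f9) XOR 64 = 80 XOR 64 = e4
byte 4: (5f XOR a1) XOR 65 = fe XOR 65 = 9b
byte 5: (cb XOR eb) XOR 72 = 20 XOR 72 = 52
byte 6: (00 XOR d7) XOR 20 = d7 XOR 20 = f7
byte 7: (44 XOR 3a) XOR 74 = 7e XOR 74 = 0a
byte 8: (b0 XOR a1) XOR 68 = 11 XOR 68 = 79

8ba8fae49b52f70a79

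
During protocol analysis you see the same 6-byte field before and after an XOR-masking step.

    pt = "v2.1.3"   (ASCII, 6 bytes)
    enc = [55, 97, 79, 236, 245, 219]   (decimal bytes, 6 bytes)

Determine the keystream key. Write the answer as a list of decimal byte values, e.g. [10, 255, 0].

[65, 83, 97, 221, 219, 232]

Since enc = pt ⊕ key, XORing both sides with pt gives key = pt ⊕ enc.
01110110 ^ 00110111 = 01000001
00110010 ^ 01100001 = 01010011
00101110 ^ 01001111 = 01100001
00110001 ^ 11101100 = 11011101
00101110 ^ 11110101 = 11011011
00110011 ^ 11011011 = 11101000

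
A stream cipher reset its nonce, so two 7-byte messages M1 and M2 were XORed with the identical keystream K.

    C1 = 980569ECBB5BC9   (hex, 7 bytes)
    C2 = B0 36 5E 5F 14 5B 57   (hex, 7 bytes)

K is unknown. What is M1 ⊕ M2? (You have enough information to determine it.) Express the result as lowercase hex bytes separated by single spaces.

C1 ⊕ C2 = (M1 ⊕ K) ⊕ (M2 ⊕ K) = M1 ⊕ M2 — the shared key cancels under XOR.
10011000 xor 10110000 = 00101000
00000101 xor 00110110 = 00110011
01101001 xor 01011110 = 00110111
11101100 xor 01011111 = 10110011
10111011 xor 00010100 = 10101111
01011011 xor 01011011 = 00000000
11001001 xor 01010111 = 10011110

28 33 37 b3 af 00 9e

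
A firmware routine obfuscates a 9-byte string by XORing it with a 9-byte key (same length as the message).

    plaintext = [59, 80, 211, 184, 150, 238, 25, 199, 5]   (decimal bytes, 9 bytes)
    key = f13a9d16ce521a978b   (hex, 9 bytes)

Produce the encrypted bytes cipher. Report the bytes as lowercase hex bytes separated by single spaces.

XOR is its own inverse, so applying the key byte-wise gives the result directly.
 59 XOR 241 = 202
 80 XOR  58 = 106
211 XOR 157 =  78
184 XOR  22 = 174
150 XOR 206 =  88
238 XOR  82 = 188
 25 XOR  26 =   3
199 XOR 151 =  80
  5 XOR 139 = 142

ca 6a 4e ae 58 bc 03 50 8e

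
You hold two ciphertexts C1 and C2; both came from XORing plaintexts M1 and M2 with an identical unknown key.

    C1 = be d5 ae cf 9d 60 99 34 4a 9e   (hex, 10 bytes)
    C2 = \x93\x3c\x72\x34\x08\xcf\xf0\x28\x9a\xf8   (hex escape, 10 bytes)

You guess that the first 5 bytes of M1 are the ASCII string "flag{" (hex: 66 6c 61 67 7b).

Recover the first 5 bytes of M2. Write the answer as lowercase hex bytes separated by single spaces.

First, C1 ⊕ C2 = (M1 ⊕ K) ⊕ (M2 ⊕ K) = M1 ⊕ M2, so the key drops out. Then M2 = (M1 ⊕ M2) ⊕ M1 over the first 5 bytes.
byte 0: (be xor 93) xor 66 = 2d xor 66 = 4b
byte 1: (d5 xor 3c) xor 6c = e9 xor 6c = 85
byte 2: (ae xor 72) xor 61 = dc xor 61 = bd
byte 3: (cf xor 34) xor 67 = fb xor 67 = 9c
byte 4: (9d xor 08) xor 7b = 95 xor 7b = ee

4b 85 bd 9c ee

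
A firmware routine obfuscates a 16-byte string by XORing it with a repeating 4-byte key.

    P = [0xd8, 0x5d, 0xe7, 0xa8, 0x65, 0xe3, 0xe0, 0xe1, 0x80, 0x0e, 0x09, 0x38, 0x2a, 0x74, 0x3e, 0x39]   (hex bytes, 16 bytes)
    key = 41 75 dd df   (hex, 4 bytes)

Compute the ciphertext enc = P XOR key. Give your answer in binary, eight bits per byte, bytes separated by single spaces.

The 4-byte key repeats, so the effective keystream is 41 75 dd df 41 75 dd df 41 75 dd df 41 75 dd df.
byte 0: d8 ⊕ 41 = 99
byte 1: 5d ⊕ 75 = 28
byte 2: e7 ⊕ dd = 3a
byte 3: a8 ⊕ df = 77
byte 4: 65 ⊕ 41 = 24
byte 5: e3 ⊕ 75 = 96
byte 6: e0 ⊕ dd = 3d
byte 7: e1 ⊕ df = 3e
byte 8: 80 ⊕ 41 = c1
byte 9: 0e ⊕ 75 = 7b
byte 10: 09 ⊕ dd = d4
byte 11: 38 ⊕ df = e7
byte 12: 2a ⊕ 41 = 6b
byte 13: 74 ⊕ 75 = 01
byte 14: 3e ⊕ dd = e3
byte 15: 39 ⊕ df = e6

10011001 00101000 00111010 01110111 00100100 10010110 00111101 00111110 11000001 01111011 11010100 11100111 01101011 00000001 11100011 11100110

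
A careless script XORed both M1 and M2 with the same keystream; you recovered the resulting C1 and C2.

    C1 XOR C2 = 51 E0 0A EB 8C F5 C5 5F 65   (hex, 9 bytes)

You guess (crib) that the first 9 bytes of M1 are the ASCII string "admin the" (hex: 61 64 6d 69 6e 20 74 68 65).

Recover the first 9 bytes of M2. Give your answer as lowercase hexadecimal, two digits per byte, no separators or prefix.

30846782e2d5b13700

Since C1 ⊕ C2 = M1 ⊕ M2, XORing with the guessed M1 bytes yields the corresponding M2 bytes: M2 = (C1 ⊕ C2) ⊕ M1.
01010001 xor 01100001 = 00110000
11100000 xor 01100100 = 10000100
00001010 xor 01101101 = 01100111
11101011 xor 01101001 = 10000010
10001100 xor 01101110 = 11100010
11110101 xor 00100000 = 11010101
11000101 xor 01110100 = 10110001
01011111 xor 01101000 = 00110111
01100101 xor 01100101 = 00000000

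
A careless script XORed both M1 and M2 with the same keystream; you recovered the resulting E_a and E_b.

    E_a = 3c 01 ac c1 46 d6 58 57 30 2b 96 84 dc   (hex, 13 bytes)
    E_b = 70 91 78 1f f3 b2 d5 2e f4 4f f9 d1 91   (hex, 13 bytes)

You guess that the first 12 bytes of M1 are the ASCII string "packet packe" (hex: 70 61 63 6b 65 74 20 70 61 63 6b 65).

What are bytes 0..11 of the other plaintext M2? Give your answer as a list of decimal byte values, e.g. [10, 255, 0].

[60, 241, 183, 181, 208, 16, 173, 9, 165, 7, 4, 48]

First, E_a ⊕ E_b = (M1 ⊕ K) ⊕ (M2 ⊕ K) = M1 ⊕ M2, so the key drops out. Then M2 = (M1 ⊕ M2) ⊕ M1 over the first 12 bytes.
byte 0: (3c ⊕ 70) ⊕ 70 = 4c ⊕ 70 = 3c
byte 1: (01 ⊕ 91) ⊕ 61 = 90 ⊕ 61 = f1
byte 2: (ac ⊕ 78) ⊕ 63 = d4 ⊕ 63 = b7
byte 3: (c1 ⊕ 1f) ⊕ 6b = de ⊕ 6b = b5
byte 4: (46 ⊕ f3) ⊕ 65 = b5 ⊕ 65 = d0
byte 5: (d6 ⊕ b2) ⊕ 74 = 64 ⊕ 74 = 10
byte 6: (58 ⊕ d5) ⊕ 20 = 8d ⊕ 20 = ad
byte 7: (57 ⊕ 2e) ⊕ 70 = 79 ⊕ 70 = 09
byte 8: (30 ⊕ f4) ⊕ 61 = c4 ⊕ 61 = a5
byte 9: (2b ⊕ 4f) ⊕ 63 = 64 ⊕ 63 = 07
byte 10: (96 ⊕ f9) ⊕ 6b = 6f ⊕ 6b = 04
byte 11: (84 ⊕ d1) ⊕ 65 = 55 ⊕ 65 = 30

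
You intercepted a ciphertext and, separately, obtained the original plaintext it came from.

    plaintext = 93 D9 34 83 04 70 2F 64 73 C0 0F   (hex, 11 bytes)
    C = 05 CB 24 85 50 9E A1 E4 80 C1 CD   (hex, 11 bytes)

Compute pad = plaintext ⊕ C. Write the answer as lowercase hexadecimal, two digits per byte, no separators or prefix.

Since C = plaintext ⊕ pad, XORing both sides with plaintext gives pad = plaintext ⊕ C.
93 ^ 05 = 96
d9 ^ cb = 12
34 ^ 24 = 10
83 ^ 85 = 06
04 ^ 50 = 54
70 ^ 9e = ee
2f ^ a1 = 8e
64 ^ e4 = 80
73 ^ 80 = f3
c0 ^ c1 = 01
0f ^ cd = c2

9612100654ee8e80f301c2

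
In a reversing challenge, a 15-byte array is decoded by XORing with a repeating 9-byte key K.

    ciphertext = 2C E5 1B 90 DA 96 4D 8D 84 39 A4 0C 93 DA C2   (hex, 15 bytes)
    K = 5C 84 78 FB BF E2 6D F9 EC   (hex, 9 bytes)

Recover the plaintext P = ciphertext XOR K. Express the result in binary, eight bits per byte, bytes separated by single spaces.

The 9-byte key repeats, so the effective keystream is 5c 84 78 fb bf e2 6d f9 ec 5c 84 78 fb bf e2.
byte 0: 2c ^ 5c = 70
byte 1: e5 ^ 84 = 61
byte 2: 1b ^ 78 = 63
byte 3: 90 ^ fb = 6b
byte 4: da ^ bf = 65
byte 5: 96 ^ e2 = 74
byte 6: 4d ^ 6d = 20
byte 7: 8d ^ f9 = 74
byte 8: 84 ^ ec = 68
byte 9: 39 ^ 5c = 65
byte 10: a4 ^ 84 = 20
byte 11: 0c ^ 78 = 74
byte 12: 93 ^ fb = 68
byte 13: da ^ bf = 65
byte 14: c2 ^ e2 = 20

01110000 01100001 01100011 01101011 01100101 01110100 00100000 01110100 01101000 01100101 00100000 01110100 01101000 01100101 00100000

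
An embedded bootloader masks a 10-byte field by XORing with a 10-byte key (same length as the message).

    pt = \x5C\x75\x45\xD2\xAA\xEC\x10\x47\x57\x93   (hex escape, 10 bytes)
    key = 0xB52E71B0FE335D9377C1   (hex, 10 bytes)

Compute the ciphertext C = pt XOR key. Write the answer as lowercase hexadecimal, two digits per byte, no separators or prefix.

XOR is its own inverse, so applying the key byte-wise gives the result directly.
byte 0:  92 ^ 181 = 233
byte 1: 117 ^  46 =  91
byte 2:  69 ^ 113 =  52
byte 3: 210 ^ 176 =  98
byte 4: 170 ^ 254 =  84
byte 5: 236 ^  51 = 223
byte 6:  16 ^  93 =  77
byte 7:  71 ^ 147 = 212
byte 8:  87 ^ 119 =  32
byte 9: 147 ^ 193 =  82

e95b346254df4dd42052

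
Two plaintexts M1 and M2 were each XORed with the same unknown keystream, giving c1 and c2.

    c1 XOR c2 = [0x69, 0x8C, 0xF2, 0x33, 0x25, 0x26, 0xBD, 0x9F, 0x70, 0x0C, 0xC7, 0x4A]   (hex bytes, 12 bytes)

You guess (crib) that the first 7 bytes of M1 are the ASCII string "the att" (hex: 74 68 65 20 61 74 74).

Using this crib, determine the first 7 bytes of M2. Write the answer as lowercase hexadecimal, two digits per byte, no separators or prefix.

Since c1 ⊕ c2 = M1 ⊕ M2, XORing with the guessed M1 bytes yields the corresponding M2 bytes: M2 = (c1 ⊕ c2) ⊕ M1.
69 ⊕ 74 = 1d
8c ⊕ 68 = e4
f2 ⊕ 65 = 97
33 ⊕ 20 = 13
25 ⊕ 61 = 44
26 ⊕ 74 = 52
bd ⊕ 74 = c9

1de497134452c9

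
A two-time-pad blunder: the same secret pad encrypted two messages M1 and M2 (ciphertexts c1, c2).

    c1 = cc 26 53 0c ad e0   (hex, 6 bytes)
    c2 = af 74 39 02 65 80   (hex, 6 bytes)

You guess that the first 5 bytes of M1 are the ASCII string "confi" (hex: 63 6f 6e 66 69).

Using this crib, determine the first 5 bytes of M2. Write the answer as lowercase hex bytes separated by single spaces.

First, c1 ⊕ c2 = (M1 ⊕ K) ⊕ (M2 ⊕ K) = M1 ⊕ M2, so the key drops out. Then M2 = (M1 ⊕ M2) ⊕ M1 over the first 5 bytes.
byte 0: (cc xor af) xor 63 = 63 xor 63 = 00
byte 1: (26 xor 74) xor 6f = 52 xor 6f = 3d
byte 2: (53 xor 39) xor 6e = 6a xor 6e = 04
byte 3: (0c xor 02) xor 66 = 0e xor 66 = 68
byte 4: (ad xor 65) xor 69 = c8 xor 69 = a1

00 3d 04 68 a1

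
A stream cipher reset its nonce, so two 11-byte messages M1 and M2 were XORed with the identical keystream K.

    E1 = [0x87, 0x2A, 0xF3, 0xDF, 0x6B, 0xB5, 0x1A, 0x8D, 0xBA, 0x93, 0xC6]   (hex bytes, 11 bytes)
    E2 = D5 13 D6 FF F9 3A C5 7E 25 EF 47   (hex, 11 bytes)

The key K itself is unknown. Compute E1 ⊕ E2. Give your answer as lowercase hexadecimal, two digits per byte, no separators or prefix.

52392520928fdff39f7c81

E1 ⊕ E2 = (M1 ⊕ K) ⊕ (M2 ⊕ K) = M1 ⊕ M2 — the shared key cancels under XOR.
87 XOR d5 = 52
2a XOR 13 = 39
f3 XOR d6 = 25
df XOR ff = 20
6b XOR f9 = 92
b5 XOR 3a = 8f
1a XOR c5 = df
8d XOR 7e = f3
ba XOR 25 = 9f
93 XOR ef = 7c
c6 XOR 47 = 81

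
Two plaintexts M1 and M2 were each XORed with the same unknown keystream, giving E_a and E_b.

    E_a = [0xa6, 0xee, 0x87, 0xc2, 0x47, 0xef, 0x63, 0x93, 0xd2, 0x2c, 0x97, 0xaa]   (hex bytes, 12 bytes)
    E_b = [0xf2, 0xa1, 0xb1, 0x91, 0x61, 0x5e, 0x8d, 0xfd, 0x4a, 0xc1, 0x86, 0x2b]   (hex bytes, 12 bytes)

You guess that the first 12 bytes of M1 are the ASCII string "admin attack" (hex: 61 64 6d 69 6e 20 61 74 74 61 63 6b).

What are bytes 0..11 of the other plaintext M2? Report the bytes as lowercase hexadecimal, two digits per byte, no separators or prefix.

First, E_a ⊕ E_b = (M1 ⊕ K) ⊕ (M2 ⊕ K) = M1 ⊕ M2, so the key drops out. Then M2 = (M1 ⊕ M2) ⊕ M1 over the first 12 bytes.
byte 0: (a6 xor f2) xor 61 = 54 xor 61 = 35
byte 1: (ee xor a1) xor 64 = 4f xor 64 = 2b
byte 2: (87 xor b1) xor 6d = 36 xor 6d = 5b
byte 3: (c2 xor 91) xor 69 = 53 xor 69 = 3a
byte 4: (47 xor 61) xor 6e = 26 xor 6e = 48
byte 5: (ef xor 5e) xor 20 = b1 xor 20 = 91
byte 6: (63 xor 8d) xor 61 = ee xor 61 = 8f
byte 7: (93 xor fd) xor 74 = 6e xor 74 = 1a
byte 8: (d2 xor 4a) xor 74 = 98 xor 74 = ec
byte 9: (2c xor c1) xor 61 = ed xor 61 = 8c
byte 10: (97 xor 86) xor 63 = 11 xor 63 = 72
byte 11: (aa xor 2b) xor 6b = 81 xor 6b = ea

352b5b3a48918f1aec8c72ea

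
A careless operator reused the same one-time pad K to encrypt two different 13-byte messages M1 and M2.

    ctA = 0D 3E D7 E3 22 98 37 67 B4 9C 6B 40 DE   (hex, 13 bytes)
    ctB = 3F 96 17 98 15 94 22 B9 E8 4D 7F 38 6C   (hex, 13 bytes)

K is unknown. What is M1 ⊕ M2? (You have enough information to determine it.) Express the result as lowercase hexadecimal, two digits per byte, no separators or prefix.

ctA ⊕ ctB = (M1 ⊕ K) ⊕ (M2 ⊕ K) = M1 ⊕ M2 — the shared key cancels under XOR.
byte 0: 00001101 ^ 00111111 = 00110010
byte 1: 00111110 ^ 10010110 = 10101000
byte 2: 11010111 ^ 00010111 = 11000000
byte 3: 11100011 ^ 10011000 = 01111011
byte 4: 00100010 ^ 00010101 = 00110111
byte 5: 10011000 ^ 10010100 = 00001100
byte 6: 00110111 ^ 00100010 = 00010101
byte 7: 01100111 ^ 10111001 = 11011110
byte 8: 10110100 ^ 11101000 = 01011100
byte 9: 10011100 ^ 01001101 = 11010001
byte 10: 01101011 ^ 01111111 = 00010100
byte 11: 01000000 ^ 00111000 = 01111000
byte 12: 11011110 ^ 01101100 = 10110010

32a8c07b370c15de5cd11478b2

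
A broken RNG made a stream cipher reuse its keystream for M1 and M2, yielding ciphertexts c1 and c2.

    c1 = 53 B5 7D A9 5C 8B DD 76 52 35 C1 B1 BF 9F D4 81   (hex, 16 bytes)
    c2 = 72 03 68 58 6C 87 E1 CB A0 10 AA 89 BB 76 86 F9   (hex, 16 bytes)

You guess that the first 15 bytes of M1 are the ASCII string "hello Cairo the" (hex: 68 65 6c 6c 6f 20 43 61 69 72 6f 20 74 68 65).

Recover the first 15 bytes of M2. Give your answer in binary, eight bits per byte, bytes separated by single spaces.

01001001 11010011 01111001 10011101 01011111 00101100 01111111 11011100 10011011 01010111 00000100 00011000 01110000 10000001 00110111

First, c1 ⊕ c2 = (M1 ⊕ K) ⊕ (M2 ⊕ K) = M1 ⊕ M2, so the key drops out. Then M2 = (M1 ⊕ M2) ⊕ M1 over the first 15 bytes.
byte 0: (53 ⊕ 72) ⊕ 68 = 21 ⊕ 68 = 49
byte 1: (b5 ⊕ 03) ⊕ 65 = b6 ⊕ 65 = d3
byte 2: (7d ⊕ 68) ⊕ 6c = 15 ⊕ 6c = 79
byte 3: (a9 ⊕ 58) ⊕ 6c = f1 ⊕ 6c = 9d
byte 4: (5c ⊕ 6c) ⊕ 6f = 30 ⊕ 6f = 5f
byte 5: (8b ⊕ 87) ⊕ 20 = 0c ⊕ 20 = 2c
byte 6: (dd ⊕ e1) ⊕ 43 = 3c ⊕ 43 = 7f
byte 7: (76 ⊕ cb) ⊕ 61 = bd ⊕ 61 = dc
byte 8: (52 ⊕ a0) ⊕ 69 = f2 ⊕ 69 = 9b
byte 9: (35 ⊕ 10) ⊕ 72 = 25 ⊕ 72 = 57
byte 10: (c1 ⊕ aa) ⊕ 6f = 6b ⊕ 6f = 04
byte 11: (b1 ⊕ 89) ⊕ 20 = 38 ⊕ 20 = 18
byte 12: (bf ⊕ bb) ⊕ 74 = 04 ⊕ 74 = 70
byte 13: (9f ⊕ 76) ⊕ 68 = e9 ⊕ 68 = 81
byte 14: (d4 ⊕ 86) ⊕ 65 = 52 ⊕ 65 = 37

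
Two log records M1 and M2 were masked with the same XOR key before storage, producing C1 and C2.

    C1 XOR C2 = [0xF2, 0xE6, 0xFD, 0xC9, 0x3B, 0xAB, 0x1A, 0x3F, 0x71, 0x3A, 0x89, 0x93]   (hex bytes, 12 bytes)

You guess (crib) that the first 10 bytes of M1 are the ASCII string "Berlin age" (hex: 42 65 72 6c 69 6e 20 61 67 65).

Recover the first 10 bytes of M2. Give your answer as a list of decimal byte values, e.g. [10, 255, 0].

Since C1 ⊕ C2 = M1 ⊕ M2, XORing with the guessed M1 bytes yields the corresponding M2 bytes: M2 = (C1 ⊕ C2) ⊕ M1.
byte 0: f2 ⊕ 42 = b0
byte 1: e6 ⊕ 65 = 83
byte 2: fd ⊕ 72 = 8f
byte 3: c9 ⊕ 6c = a5
byte 4: 3b ⊕ 69 = 52
byte 5: ab ⊕ 6e = c5
byte 6: 1a ⊕ 20 = 3a
byte 7: 3f ⊕ 61 = 5e
byte 8: 71 ⊕ 67 = 16
byte 9: 3a ⊕ 65 = 5f

[176, 131, 143, 165, 82, 197, 58, 94, 22, 95]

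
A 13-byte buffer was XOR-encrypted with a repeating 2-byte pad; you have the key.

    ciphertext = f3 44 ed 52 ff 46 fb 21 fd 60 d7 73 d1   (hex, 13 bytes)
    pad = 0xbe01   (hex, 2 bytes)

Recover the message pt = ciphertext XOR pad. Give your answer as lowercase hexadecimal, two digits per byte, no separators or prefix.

The 2-byte key repeats, so the effective keystream is be 01 be 01 be 01 be 01 be 01 be 01 be.
byte 0: 243 ^ 190 =  77
byte 1:  68 ^   1 =  69
byte 2: 237 ^ 190 =  83
byte 3:  82 ^   1 =  83
byte 4: 255 ^ 190 =  65
byte 5:  70 ^   1 =  71
byte 6: 251 ^ 190 =  69
byte 7:  33 ^   1 =  32
byte 8: 253 ^ 190 =  67
byte 9:  96 ^   1 =  97
byte 10: 215 ^ 190 = 105
byte 11: 115 ^   1 = 114
byte 12: 209 ^ 190 = 111

4d45535341474520436169726f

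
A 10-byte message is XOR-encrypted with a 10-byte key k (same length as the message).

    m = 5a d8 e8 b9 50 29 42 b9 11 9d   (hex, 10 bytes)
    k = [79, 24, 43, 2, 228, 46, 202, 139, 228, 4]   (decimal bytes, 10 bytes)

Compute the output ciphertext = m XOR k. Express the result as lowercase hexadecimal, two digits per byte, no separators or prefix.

5a ⊕ 4f = 15
d8 ⊕ 18 = c0
e8 ⊕ 2b = c3
b9 ⊕ 02 = bb
50 ⊕ e4 = b4
29 ⊕ 2e = 07
42 ⊕ ca = 88
b9 ⊕ 8b = 32
11 ⊕ e4 = f5
9d ⊕ 04 = 99

15c0c3bbb4078832f599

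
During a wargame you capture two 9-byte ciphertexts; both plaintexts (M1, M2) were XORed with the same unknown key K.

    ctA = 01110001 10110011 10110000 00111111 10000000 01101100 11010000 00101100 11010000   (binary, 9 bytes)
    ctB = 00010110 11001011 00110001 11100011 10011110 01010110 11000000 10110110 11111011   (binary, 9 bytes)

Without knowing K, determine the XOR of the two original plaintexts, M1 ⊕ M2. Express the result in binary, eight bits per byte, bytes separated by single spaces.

01100111 01111000 10000001 11011100 00011110 00111010 00010000 10011010 00101011

ctA ⊕ ctB = (M1 ⊕ K) ⊕ (M2 ⊕ K) = M1 ⊕ M2 — the shared key cancels under XOR.
71 ⊕ 16 = 67
b3 ⊕ cb = 78
b0 ⊕ 31 = 81
3f ⊕ e3 = dc
80 ⊕ 9e = 1e
6c ⊕ 56 = 3a
d0 ⊕ c0 = 10
2c ⊕ b6 = 9a
d0 ⊕ fb = 2b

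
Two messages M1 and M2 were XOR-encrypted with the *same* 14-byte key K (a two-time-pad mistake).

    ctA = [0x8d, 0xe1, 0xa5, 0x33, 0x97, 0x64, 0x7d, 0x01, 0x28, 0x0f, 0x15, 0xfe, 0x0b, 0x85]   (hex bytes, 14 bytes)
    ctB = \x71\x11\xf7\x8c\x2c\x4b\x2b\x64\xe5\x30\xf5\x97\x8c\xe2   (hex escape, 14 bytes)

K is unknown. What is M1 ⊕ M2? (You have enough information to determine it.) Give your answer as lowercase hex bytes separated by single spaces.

ctA ⊕ ctB = (M1 ⊕ K) ⊕ (M2 ⊕ K) = M1 ⊕ M2 — the shared key cancels under XOR.
byte 0: 8d xor 71 = fc
byte 1: e1 xor 11 = f0
byte 2: a5 xor f7 = 52
byte 3: 33 xor 8c = bf
byte 4: 97 xor 2c = bb
byte 5: 64 xor 4b = 2f
byte 6: 7d xor 2b = 56
byte 7: 01 xor 64 = 65
byte 8: 28 xor e5 = cd
byte 9: 0f xor 30 = 3f
byte 10: 15 xor f5 = e0
byte 11: fe xor 97 = 69
byte 12: 0b xor 8c = 87
byte 13: 85 xor e2 = 67

fc f0 52 bf bb 2f 56 65 cd 3f e0 69 87 67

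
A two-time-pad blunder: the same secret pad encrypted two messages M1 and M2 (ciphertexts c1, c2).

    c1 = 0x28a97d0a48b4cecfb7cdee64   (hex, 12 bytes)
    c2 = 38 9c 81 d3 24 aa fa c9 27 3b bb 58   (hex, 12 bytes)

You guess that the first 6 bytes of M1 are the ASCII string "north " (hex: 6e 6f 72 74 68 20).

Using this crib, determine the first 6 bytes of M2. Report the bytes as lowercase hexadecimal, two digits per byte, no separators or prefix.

7e5a8ead043e

First, c1 ⊕ c2 = (M1 ⊕ K) ⊕ (M2 ⊕ K) = M1 ⊕ M2, so the key drops out. Then M2 = (M1 ⊕ M2) ⊕ M1 over the first 6 bytes.
byte 0: (28 ⊕ 38) ⊕ 6e = 10 ⊕ 6e = 7e
byte 1: (a9 ⊕ 9c) ⊕ 6f = 35 ⊕ 6f = 5a
byte 2: (7d ⊕ 81) ⊕ 72 = fc ⊕ 72 = 8e
byte 3: (0a ⊕ d3) ⊕ 74 = d9 ⊕ 74 = ad
byte 4: (48 ⊕ 24) ⊕ 68 = 6c ⊕ 68 = 04
byte 5: (b4 ⊕ aa) ⊕ 20 = 1e ⊕ 20 = 3e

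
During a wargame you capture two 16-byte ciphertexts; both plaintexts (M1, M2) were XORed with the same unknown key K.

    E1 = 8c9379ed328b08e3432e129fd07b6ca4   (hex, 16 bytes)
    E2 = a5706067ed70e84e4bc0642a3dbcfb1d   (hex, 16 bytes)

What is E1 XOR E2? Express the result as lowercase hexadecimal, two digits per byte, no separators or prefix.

29e3198adffbe0ad08ee76b5edc797b9

E1 ⊕ E2 = (M1 ⊕ K) ⊕ (M2 ⊕ K) = M1 ⊕ M2 — the shared key cancels under XOR.
8c XOR a5 = 29
93 XOR 70 = e3
79 XOR 60 = 19
ed XOR 67 = 8a
32 XOR ed = df
8b XOR 70 = fb
08 XOR e8 = e0
e3 XOR 4e = ad
43 XOR 4b = 08
2e XOR c0 = ee
12 XOR 64 = 76
9f XOR 2a = b5
d0 XOR 3d = ed
7b XOR bc = c7
6c XOR fb = 97
a4 XOR 1d = b9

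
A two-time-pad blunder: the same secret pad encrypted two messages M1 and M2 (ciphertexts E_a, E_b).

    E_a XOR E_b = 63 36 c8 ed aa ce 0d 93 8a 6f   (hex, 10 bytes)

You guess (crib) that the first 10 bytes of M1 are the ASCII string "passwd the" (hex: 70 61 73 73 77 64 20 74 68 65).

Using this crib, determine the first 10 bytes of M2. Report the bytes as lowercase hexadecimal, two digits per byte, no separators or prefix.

1357bb9eddaa2de7e20a

Since E_a ⊕ E_b = M1 ⊕ M2, XORing with the guessed M1 bytes yields the corresponding M2 bytes: M2 = (E_a ⊕ E_b) ⊕ M1.
63 ⊕ 70 = 13
36 ⊕ 61 = 57
c8 ⊕ 73 = bb
ed ⊕ 73 = 9e
aa ⊕ 77 = dd
ce ⊕ 64 = aa
0d ⊕ 20 = 2d
93 ⊕ 74 = e7
8a ⊕ 68 = e2
6f ⊕ 65 = 0a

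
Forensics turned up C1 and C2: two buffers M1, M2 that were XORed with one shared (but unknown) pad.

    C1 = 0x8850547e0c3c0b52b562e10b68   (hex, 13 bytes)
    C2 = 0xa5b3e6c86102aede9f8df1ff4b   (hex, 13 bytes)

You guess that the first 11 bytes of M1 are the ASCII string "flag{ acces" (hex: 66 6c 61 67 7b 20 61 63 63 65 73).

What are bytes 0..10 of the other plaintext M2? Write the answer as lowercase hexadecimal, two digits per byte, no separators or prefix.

4b8fd3d1161ec4ef498a63

First, C1 ⊕ C2 = (M1 ⊕ K) ⊕ (M2 ⊕ K) = M1 ⊕ M2, so the key drops out. Then M2 = (M1 ⊕ M2) ⊕ M1 over the first 11 bytes.
byte 0: (88 ^ a5) ^ 66 = 2d ^ 66 = 4b
byte 1: (50 ^ b3) ^ 6c = e3 ^ 6c = 8f
byte 2: (54 ^ e6) ^ 61 = b2 ^ 61 = d3
byte 3: (7e ^ c8) ^ 67 = b6 ^ 67 = d1
byte 4: (0c ^ 61) ^ 7b = 6d ^ 7b = 16
byte 5: (3c ^ 02) ^ 20 = 3e ^ 20 = 1e
byte 6: (0b ^ ae) ^ 61 = a5 ^ 61 = c4
byte 7: (52 ^ de) ^ 63 = 8c ^ 63 = ef
byte 8: (b5 ^ 9f) ^ 63 = 2a ^ 63 = 49
byte 9: (62 ^ 8d) ^ 65 = ef ^ 65 = 8a
byte 10: (e1 ^ f1) ^ 73 = 10 ^ 73 = 63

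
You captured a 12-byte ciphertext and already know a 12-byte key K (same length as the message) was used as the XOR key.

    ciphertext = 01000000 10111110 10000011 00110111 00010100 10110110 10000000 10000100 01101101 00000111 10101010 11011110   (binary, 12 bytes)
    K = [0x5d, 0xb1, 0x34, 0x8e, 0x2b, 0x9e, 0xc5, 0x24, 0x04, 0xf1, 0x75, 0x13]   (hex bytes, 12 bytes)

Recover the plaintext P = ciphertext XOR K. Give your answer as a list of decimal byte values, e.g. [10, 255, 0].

[29, 15, 183, 185, 63, 40, 69, 160, 105, 246, 223, 205]

40 ⊕ 5d = 1d
be ⊕ b1 = 0f
83 ⊕ 34 = b7
37 ⊕ 8e = b9
14 ⊕ 2b = 3f
b6 ⊕ 9e = 28
80 ⊕ c5 = 45
84 ⊕ 24 = a0
6d ⊕ 04 = 69
07 ⊕ f1 = f6
aa ⊕ 75 = df
de ⊕ 13 = cd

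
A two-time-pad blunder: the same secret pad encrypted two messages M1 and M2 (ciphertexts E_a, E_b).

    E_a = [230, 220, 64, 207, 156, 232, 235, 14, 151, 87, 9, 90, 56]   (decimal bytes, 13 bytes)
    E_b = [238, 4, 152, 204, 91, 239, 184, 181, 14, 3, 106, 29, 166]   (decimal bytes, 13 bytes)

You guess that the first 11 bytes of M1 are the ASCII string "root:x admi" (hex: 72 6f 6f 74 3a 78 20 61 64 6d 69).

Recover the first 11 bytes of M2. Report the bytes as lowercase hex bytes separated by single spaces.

7a b7 b7 77 fd 7f 73 da fd 39 0a

First, E_a ⊕ E_b = (M1 ⊕ K) ⊕ (M2 ⊕ K) = M1 ⊕ M2, so the key drops out. Then M2 = (M1 ⊕ M2) ⊕ M1 over the first 11 bytes.
byte 0: (e6 ⊕ ee) ⊕ 72 = 08 ⊕ 72 = 7a
byte 1: (dc ⊕ 04) ⊕ 6f = d8 ⊕ 6f = b7
byte 2: (40 ⊕ 98) ⊕ 6f = d8 ⊕ 6f = b7
byte 3: (cf ⊕ cc) ⊕ 74 = 03 ⊕ 74 = 77
byte 4: (9c ⊕ 5b) ⊕ 3a = c7 ⊕ 3a = fd
byte 5: (e8 ⊕ ef) ⊕ 78 = 07 ⊕ 78 = 7f
byte 6: (eb ⊕ b8) ⊕ 20 = 53 ⊕ 20 = 73
byte 7: (0e ⊕ b5) ⊕ 61 = bb ⊕ 61 = da
byte 8: (97 ⊕ 0e) ⊕ 64 = 99 ⊕ 64 = fd
byte 9: (57 ⊕ 03) ⊕ 6d = 54 ⊕ 6d = 39
byte 10: (09 ⊕ 6a) ⊕ 69 = 63 ⊕ 69 = 0a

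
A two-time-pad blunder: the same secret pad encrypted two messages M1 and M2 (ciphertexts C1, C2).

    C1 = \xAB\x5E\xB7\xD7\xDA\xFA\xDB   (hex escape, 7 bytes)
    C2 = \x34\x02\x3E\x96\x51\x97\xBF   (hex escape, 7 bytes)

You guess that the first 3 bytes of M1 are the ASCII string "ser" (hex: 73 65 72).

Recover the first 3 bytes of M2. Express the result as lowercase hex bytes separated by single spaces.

First, C1 ⊕ C2 = (M1 ⊕ K) ⊕ (M2 ⊕ K) = M1 ⊕ M2, so the key drops out. Then M2 = (M1 ⊕ M2) ⊕ M1 over the first 3 bytes.
byte 0: (ab ^ 34) ^ 73 = 9f ^ 73 = ec
byte 1: (5e ^ 02) ^ 65 = 5c ^ 65 = 39
byte 2: (b7 ^ 3e) ^ 72 = 89 ^ 72 = fb

ec 39 fb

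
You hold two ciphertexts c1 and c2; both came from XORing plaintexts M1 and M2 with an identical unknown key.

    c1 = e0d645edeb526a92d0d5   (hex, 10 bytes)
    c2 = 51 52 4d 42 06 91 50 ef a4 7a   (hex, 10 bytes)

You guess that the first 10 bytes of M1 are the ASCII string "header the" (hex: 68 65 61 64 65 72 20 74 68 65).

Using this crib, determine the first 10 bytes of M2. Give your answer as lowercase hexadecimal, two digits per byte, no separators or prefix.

d9e169cb88b11a091cca

First, c1 ⊕ c2 = (M1 ⊕ K) ⊕ (M2 ⊕ K) = M1 ⊕ M2, so the key drops out. Then M2 = (M1 ⊕ M2) ⊕ M1 over the first 10 bytes.
byte 0: (e0 XOR 51) XOR 68 = b1 XOR 68 = d9
byte 1: (d6 XOR 52) XOR 65 = 84 XOR 65 = e1
byte 2: (45 XOR 4d) XOR 61 = 08 XOR 61 = 69
byte 3: (ed XOR 42) XOR 64 = af XOR 64 = cb
byte 4: (eb XOR 06) XOR 65 = ed XOR 65 = 88
byte 5: (52 XOR 91) XOR 72 = c3 XOR 72 = b1
byte 6: (6a XOR 50) XOR 20 = 3a XOR 20 = 1a
byte 7: (92 XOR ef) XOR 74 = 7d XOR 74 = 09
byte 8: (d0 XOR a4) XOR 68 = 74 XOR 68 = 1c
byte 9: (d5 XOR 7a) XOR 65 = af XOR 65 = ca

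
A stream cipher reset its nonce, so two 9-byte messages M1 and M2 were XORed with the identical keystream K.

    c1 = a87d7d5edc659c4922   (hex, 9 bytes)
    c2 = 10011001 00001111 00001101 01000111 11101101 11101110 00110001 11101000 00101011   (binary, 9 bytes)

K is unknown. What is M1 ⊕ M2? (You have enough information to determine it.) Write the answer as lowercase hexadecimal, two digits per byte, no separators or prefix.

31727019318bada109

c1 ⊕ c2 = (M1 ⊕ K) ⊕ (M2 ⊕ K) = M1 ⊕ M2 — the shared key cancels under XOR.
a8 xor 99 = 31
7d xor 0f = 72
7d xor 0d = 70
5e xor 47 = 19
dc xor ed = 31
65 xor ee = 8b
9c xor 31 = ad
49 xor e8 = a1
22 xor 2b = 09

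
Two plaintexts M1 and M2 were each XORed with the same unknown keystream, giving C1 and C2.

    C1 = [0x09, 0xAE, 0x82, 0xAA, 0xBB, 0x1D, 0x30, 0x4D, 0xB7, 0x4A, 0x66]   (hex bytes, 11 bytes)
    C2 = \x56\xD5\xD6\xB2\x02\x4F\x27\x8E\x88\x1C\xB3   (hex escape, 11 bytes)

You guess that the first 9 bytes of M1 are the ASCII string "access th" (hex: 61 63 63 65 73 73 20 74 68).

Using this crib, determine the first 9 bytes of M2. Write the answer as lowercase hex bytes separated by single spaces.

3e 18 37 7d ca 21 37 b7 57

First, C1 ⊕ C2 = (M1 ⊕ K) ⊕ (M2 ⊕ K) = M1 ⊕ M2, so the key drops out. Then M2 = (M1 ⊕ M2) ⊕ M1 over the first 9 bytes.
byte 0: (09 xor 56) xor 61 = 5f xor 61 = 3e
byte 1: (ae xor d5) xor 63 = 7b xor 63 = 18
byte 2: (82 xor d6) xor 63 = 54 xor 63 = 37
byte 3: (aa xor b2) xor 65 = 18 xor 65 = 7d
byte 4: (bb xor 02) xor 73 = b9 xor 73 = ca
byte 5: (1d xor 4f) xor 73 = 52 xor 73 = 21
byte 6: (30 xor 27) xor 20 = 17 xor 20 = 37
byte 7: (4d xor 8e) xor 74 = c3 xor 74 = b7
byte 8: (b7 xor 88) xor 68 = 3f xor 68 = 57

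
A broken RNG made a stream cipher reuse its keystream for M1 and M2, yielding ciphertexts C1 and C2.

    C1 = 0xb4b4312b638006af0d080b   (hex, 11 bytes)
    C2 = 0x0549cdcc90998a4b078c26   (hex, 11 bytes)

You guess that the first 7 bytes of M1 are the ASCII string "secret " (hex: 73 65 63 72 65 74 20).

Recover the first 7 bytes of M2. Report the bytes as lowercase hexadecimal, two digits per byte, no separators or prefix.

First, C1 ⊕ C2 = (M1 ⊕ K) ⊕ (M2 ⊕ K) = M1 ⊕ M2, so the key drops out. Then M2 = (M1 ⊕ M2) ⊕ M1 over the first 7 bytes.
byte 0: (b4 ^ 05) ^ 73 = b1 ^ 73 = c2
byte 1: (b4 ^ 49) ^ 65 = fd ^ 65 = 98
byte 2: (31 ^ cd) ^ 63 = fc ^ 63 = 9f
byte 3: (2b ^ cc) ^ 72 = e7 ^ 72 = 95
byte 4: (63 ^ 90) ^ 65 = f3 ^ 65 = 96
byte 5: (80 ^ 99) ^ 74 = 19 ^ 74 = 6d
byte 6: (06 ^ 8a) ^ 20 = 8c ^ 20 = ac

c2989f95966dac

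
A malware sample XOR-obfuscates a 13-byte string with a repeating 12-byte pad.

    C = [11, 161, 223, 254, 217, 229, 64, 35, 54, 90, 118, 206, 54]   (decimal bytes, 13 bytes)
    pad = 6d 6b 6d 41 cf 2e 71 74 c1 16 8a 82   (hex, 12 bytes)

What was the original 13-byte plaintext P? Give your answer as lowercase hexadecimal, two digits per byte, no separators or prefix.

The 12-byte key repeats, so the effective keystream is 6d 6b 6d 41 cf 2e 71 74 c1 16 8a 82 6d.
byte 0: 0b XOR 6d = 66
byte 1: a1 XOR 6b = ca
byte 2: df XOR 6d = b2
byte 3: fe XOR 41 = bf
byte 4: d9 XOR cf = 16
byte 5: e5 XOR 2e = cb
byte 6: 40 XOR 71 = 31
byte 7: 23 XOR 74 = 57
byte 8: 36 XOR c1 = f7
byte 9: 5a XOR 16 = 4c
byte 10: 76 XOR 8a = fc
byte 11: ce XOR 82 = 4c
byte 12: 36 XOR 6d = 5b

66cab2bf16cb3157f74cfc4c5b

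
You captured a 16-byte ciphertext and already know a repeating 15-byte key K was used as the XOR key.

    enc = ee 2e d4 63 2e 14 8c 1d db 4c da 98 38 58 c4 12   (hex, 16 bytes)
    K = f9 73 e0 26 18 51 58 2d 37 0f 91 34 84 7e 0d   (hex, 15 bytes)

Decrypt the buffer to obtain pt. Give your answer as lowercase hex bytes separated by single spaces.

The 15-byte key repeats, so the effective keystream is f9 73 e0 26 18 51 58 2d 37 0f 91 34 84 7e 0d f9.
byte 0: 238 xor 249 =  23
byte 1:  46 xor 115 =  93
byte 2: 212 xor 224 =  52
byte 3:  99 xor  38 =  69
byte 4:  46 xor  24 =  54
byte 5:  20 xor  81 =  69
byte 6: 140 xor  88 = 212
byte 7:  29 xor  45 =  48
byte 8: 219 xor  55 = 236
byte 9:  76 xor  15 =  67
byte 10: 218 xor 145 =  75
byte 11: 152 xor  52 = 172
byte 12:  56 xor 132 = 188
byte 13:  88 xor 126 =  38
byte 14: 196 xor  13 = 201
byte 15:  18 xor 249 = 235

17 5d 34 45 36 45 d4 30 ec 43 4b ac bc 26 c9 eb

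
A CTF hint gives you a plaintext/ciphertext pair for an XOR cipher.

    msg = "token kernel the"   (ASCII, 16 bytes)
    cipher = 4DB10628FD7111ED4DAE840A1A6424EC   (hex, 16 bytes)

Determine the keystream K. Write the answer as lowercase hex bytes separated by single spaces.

Since cipher = msg ⊕ K, XORing both sides with msg gives K = msg ⊕ cipher.
74 XOR 4d = 39
6f XOR b1 = de
6b XOR 06 = 6d
65 XOR 28 = 4d
6e XOR fd = 93
20 XOR 71 = 51
6b XOR 11 = 7a
65 XOR ed = 88
72 XOR 4d = 3f
6e XOR ae = c0
65 XOR 84 = e1
6c XOR 0a = 66
20 XOR 1a = 3a
74 XOR 64 = 10
68 XOR 24 = 4c
65 XOR ec = 89

39 de 6d 4d 93 51 7a 88 3f c0 e1 66 3a 10 4c 89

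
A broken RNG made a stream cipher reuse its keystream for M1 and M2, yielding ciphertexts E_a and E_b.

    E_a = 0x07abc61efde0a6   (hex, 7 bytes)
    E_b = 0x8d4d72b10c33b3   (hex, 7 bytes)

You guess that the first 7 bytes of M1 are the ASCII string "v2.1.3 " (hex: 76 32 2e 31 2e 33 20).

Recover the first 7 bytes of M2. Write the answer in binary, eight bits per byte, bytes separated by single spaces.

First, E_a ⊕ E_b = (M1 ⊕ K) ⊕ (M2 ⊕ K) = M1 ⊕ M2, so the key drops out. Then M2 = (M1 ⊕ M2) ⊕ M1 over the first 7 bytes.
byte 0: (07 ^ 8d) ^ 76 = 8a ^ 76 = fc
byte 1: (ab ^ 4d) ^ 32 = e6 ^ 32 = d4
byte 2: (c6 ^ 72) ^ 2e = b4 ^ 2e = 9a
byte 3: (1e ^ b1) ^ 31 = af ^ 31 = 9e
byte 4: (fd ^ 0c) ^ 2e = f1 ^ 2e = df
byte 5: (e0 ^ 33) ^ 33 = d3 ^ 33 = e0
byte 6: (a6 ^ b3) ^ 20 = 15 ^ 20 = 35

11111100 11010100 10011010 10011110 11011111 11100000 00110101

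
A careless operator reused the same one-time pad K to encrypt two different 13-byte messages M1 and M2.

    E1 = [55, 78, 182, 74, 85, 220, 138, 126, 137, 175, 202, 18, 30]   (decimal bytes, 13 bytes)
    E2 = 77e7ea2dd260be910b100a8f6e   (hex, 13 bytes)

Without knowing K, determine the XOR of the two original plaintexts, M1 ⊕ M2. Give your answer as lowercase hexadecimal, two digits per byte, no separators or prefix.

40a95c6787bc34ef82bfc09d70

E1 ⊕ E2 = (M1 ⊕ K) ⊕ (M2 ⊕ K) = M1 ⊕ M2 — the shared key cancels under XOR.
 55 XOR 119 =  64
 78 XOR 231 = 169
182 XOR 234 =  92
 74 XOR  45 = 103
 85 XOR 210 = 135
220 XOR  96 = 188
138 XOR 190 =  52
126 XOR 145 = 239
137 XOR  11 = 130
175 XOR  16 = 191
202 XOR  10 = 192
 18 XOR 143 = 157
 30 XOR 110 = 112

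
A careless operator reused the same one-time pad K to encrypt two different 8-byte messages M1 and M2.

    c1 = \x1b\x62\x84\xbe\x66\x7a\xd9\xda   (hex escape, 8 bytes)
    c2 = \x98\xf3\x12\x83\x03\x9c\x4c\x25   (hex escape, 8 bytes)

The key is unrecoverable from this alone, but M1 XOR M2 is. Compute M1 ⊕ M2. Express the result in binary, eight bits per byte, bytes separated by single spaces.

c1 ⊕ c2 = (M1 ⊕ K) ⊕ (M2 ⊕ K) = M1 ⊕ M2 — the shared key cancels under XOR.
1b XOR 98 = 83
62 XOR f3 = 91
84 XOR 12 = 96
be XOR 83 = 3d
66 XOR 03 = 65
7a XOR 9c = e6
d9 XOR 4c = 95
da XOR 25 = ff

10000011 10010001 10010110 00111101 01100101 11100110 10010101 11111111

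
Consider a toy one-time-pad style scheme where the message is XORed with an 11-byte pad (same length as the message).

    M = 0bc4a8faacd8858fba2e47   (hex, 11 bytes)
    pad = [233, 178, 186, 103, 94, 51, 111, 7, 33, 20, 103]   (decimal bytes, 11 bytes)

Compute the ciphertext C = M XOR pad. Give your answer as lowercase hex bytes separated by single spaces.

00001011 XOR 11101001 = 11100010
11000100 XOR 10110010 = 01110110
10101000 XOR 10111010 = 00010010
11111010 XOR 01100111 = 10011101
10101100 XOR 01011110 = 11110010
11011000 XOR 00110011 = 11101011
10000101 XOR 01101111 = 11101010
10001111 XOR 00000111 = 10001000
10111010 XOR 00100001 = 10011011
00101110 XOR 00010100 = 00111010
01000111 XOR 01100111 = 00100000

e2 76 12 9d f2 eb ea 88 9b 3a 20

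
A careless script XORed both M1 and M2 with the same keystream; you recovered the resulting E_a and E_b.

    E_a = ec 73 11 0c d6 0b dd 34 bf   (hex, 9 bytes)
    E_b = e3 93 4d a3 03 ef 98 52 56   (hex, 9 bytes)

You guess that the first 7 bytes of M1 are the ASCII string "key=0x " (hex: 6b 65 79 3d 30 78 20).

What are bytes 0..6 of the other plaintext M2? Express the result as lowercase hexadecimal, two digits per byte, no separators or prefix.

64852592e59c65

First, E_a ⊕ E_b = (M1 ⊕ K) ⊕ (M2 ⊕ K) = M1 ⊕ M2, so the key drops out. Then M2 = (M1 ⊕ M2) ⊕ M1 over the first 7 bytes.
byte 0: (ec xor e3) xor 6b = 0f xor 6b = 64
byte 1: (73 xor 93) xor 65 = e0 xor 65 = 85
byte 2: (11 xor 4d) xor 79 = 5c xor 79 = 25
byte 3: (0c xor a3) xor 3d = af xor 3d = 92
byte 4: (d6 xor 03) xor 30 = d5 xor 30 = e5
byte 5: (0b xor ef) xor 78 = e4 xor 78 = 9c
byte 6: (dd xor 98) xor 20 = 45 xor 20 = 65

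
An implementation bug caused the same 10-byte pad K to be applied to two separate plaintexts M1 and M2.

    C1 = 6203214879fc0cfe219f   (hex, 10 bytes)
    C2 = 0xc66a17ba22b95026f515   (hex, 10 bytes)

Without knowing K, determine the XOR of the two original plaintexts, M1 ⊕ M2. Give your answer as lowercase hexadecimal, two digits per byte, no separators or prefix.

C1 ⊕ C2 = (M1 ⊕ K) ⊕ (M2 ⊕ K) = M1 ⊕ M2 — the shared key cancels under XOR.
01100010 xor 11000110 = 10100100
00000011 xor 01101010 = 01101001
00100001 xor 00010111 = 00110110
01001000 xor 10111010 = 11110010
01111001 xor 00100010 = 01011011
11111100 xor 10111001 = 01000101
00001100 xor 01010000 = 01011100
11111110 xor 00100110 = 11011000
00100001 xor 11110101 = 11010100
10011111 xor 00010101 = 10001010

a46936f25b455cd8d48a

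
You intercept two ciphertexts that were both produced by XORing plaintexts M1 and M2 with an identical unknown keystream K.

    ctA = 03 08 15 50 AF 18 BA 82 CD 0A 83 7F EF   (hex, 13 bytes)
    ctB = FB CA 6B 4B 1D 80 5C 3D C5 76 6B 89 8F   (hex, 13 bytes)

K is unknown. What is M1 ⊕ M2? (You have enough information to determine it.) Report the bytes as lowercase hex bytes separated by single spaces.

ctA ⊕ ctB = (M1 ⊕ K) ⊕ (M2 ⊕ K) = M1 ⊕ M2 — the shared key cancels under XOR.
byte 0: 03 ⊕ fb = f8
byte 1: 08 ⊕ ca = c2
byte 2: 15 ⊕ 6b = 7e
byte 3: 50 ⊕ 4b = 1b
byte 4: af ⊕ 1d = b2
byte 5: 18 ⊕ 80 = 98
byte 6: ba ⊕ 5c = e6
byte 7: 82 ⊕ 3d = bf
byte 8: cd ⊕ c5 = 08
byte 9: 0a ⊕ 76 = 7c
byte 10: 83 ⊕ 6b = e8
byte 11: 7f ⊕ 89 = f6
byte 12: ef ⊕ 8f = 60

f8 c2 7e 1b b2 98 e6 bf 08 7c e8 f6 60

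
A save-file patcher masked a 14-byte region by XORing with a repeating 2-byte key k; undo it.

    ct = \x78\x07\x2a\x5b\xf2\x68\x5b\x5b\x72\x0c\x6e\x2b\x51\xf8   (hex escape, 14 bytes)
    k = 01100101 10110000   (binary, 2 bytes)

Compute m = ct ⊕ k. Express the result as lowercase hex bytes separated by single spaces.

The 2-byte key repeats, so the effective keystream is 65 b0 65 b0 65 b0 65 b0 65 b0 65 b0 65 b0.
byte 0: 01111000 xor 01100101 = 00011101
byte 1: 00000111 xor 10110000 = 10110111
byte 2: 00101010 xor 01100101 = 01001111
byte 3: 01011011 xor 10110000 = 11101011
byte 4: 11110010 xor 01100101 = 10010111
byte 5: 01101000 xor 10110000 = 11011000
byte 6: 01011011 xor 01100101 = 00111110
byte 7: 01011011 xor 10110000 = 11101011
byte 8: 01110010 xor 01100101 = 00010111
byte 9: 00001100 xor 10110000 = 10111100
byte 10: 01101110 xor 01100101 = 00001011
byte 11: 00101011 xor 10110000 = 10011011
byte 12: 01010001 xor 01100101 = 00110100
byte 13: 11111000 xor 10110000 = 01001000

1d b7 4f eb 97 d8 3e eb 17 bc 0b 9b 34 48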